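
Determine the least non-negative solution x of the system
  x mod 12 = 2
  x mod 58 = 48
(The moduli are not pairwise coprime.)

338

Combine the congruences pairwise.
gcd(12, 58) = 2 and 2 | (48 − 2), so the pair is consistent; merging gives x ≡ 338 (mod 348), where 348 = lcm(12, 58).
The solution is unique modulo lcm(12, 58) = 348.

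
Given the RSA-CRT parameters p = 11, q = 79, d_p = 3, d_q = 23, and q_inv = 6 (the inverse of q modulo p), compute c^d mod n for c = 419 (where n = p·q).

56

m₁ = c^(d_p) mod p: c ≡ 1 (mod 11), and 1^3 mod 11 = 1.
m₂ = c^(d_q) mod q: c ≡ 24 (mod 79), and 24^23 mod 79 = 56.
h = q_inv·(m₁ − m₂) mod p = 6·(1 − 56) mod 11 = 0.
m = m₂ + h·q = 56 + 0·79 = 56.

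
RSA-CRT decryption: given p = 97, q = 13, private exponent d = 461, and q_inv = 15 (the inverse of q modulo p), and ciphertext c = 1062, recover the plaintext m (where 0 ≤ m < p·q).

1238

d_p = d mod (p−1) = 461 mod 96 = 77; d_q = d mod (q−1) = 5.
m₁ = c^(d_p) mod p: c ≡ 92 (mod 97), and 92^77 mod 97 = 74.
m₂ = c^(d_q) mod q: c ≡ 9 (mod 13), and 9^5 mod 13 = 3.
h = q_inv·(m₁ − m₂) mod p = 15·(74 − 3) mod 97 = 95.
m = m₂ + h·q = 3 + 95·13 = 1238.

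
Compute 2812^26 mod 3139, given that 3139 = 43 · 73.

Mod 43: 2812 ≡ 17; 17^26 ≡ 40 (mod 43).
Mod 73: 2812 ≡ 38; 38^26 ≡ 18 (mod 73).
Combine by CRT: x ≡ 40 (mod 43), x ≡ 18 (mod 73) ⇒ x ≡ 2792 (mod 3139).

2792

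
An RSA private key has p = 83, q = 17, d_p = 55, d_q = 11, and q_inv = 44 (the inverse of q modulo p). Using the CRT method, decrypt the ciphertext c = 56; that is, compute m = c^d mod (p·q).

827

m₁ = c^(d_p) mod p: c ≡ 56 (mod 83), and 56^55 mod 83 = 80.
m₂ = c^(d_q) mod q: c ≡ 5 (mod 17), and 5^11 mod 17 = 11.
h = q_inv·(m₁ − m₂) mod p = 44·(80 − 11) mod 83 = 48.
m = m₂ + h·q = 11 + 48·17 = 827.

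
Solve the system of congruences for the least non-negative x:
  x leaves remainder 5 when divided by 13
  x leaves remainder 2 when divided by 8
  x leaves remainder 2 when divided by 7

The moduli are pairwise coprime; N = 13·8·7 = 728.
N/13 = 56; 56 ≡ 4 (mod 13); 4·10 ≡ 1, so inverse 10.
N/8 = 91; 91 ≡ 3 (mod 8); 3·3 ≡ 1, so inverse 3.
N/7 = 104; 104 ≡ 6 (mod 7); 6·6 ≡ 1, so inverse 6.
x ≡ 5·56·10 + 2·91·3 + 2·104·6 = 4594.
4594 mod 728 = 226.

226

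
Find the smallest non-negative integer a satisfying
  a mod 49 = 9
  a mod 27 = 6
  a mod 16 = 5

From a ≡ 9 (mod 49) write a = 9 + 49t. Substituting into a ≡ 6 (mod 27) gives 49t ≡ 24 (mod 27), and since 22⁻¹ ≡ 16 (mod 27), t ≡ 6. Hence a ≡ 9 + 49·6 = 303 (mod 1323).
From a ≡ 303 (mod 1323) write a = 303 + 1323t. Substituting into a ≡ 5 (mod 16) gives 1323t ≡ 6 (mod 16), and since 11⁻¹ ≡ 3 (mod 16), t ≡ 2. Hence a ≡ 303 + 1323·2 = 2949 (mod 21168).

2949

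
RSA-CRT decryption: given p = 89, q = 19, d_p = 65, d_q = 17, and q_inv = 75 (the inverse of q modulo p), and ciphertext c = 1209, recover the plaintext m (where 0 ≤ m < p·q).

141

m₁ = c^(d_p) mod p: c ≡ 52 (mod 89), and 52^65 mod 89 = 52.
m₂ = c^(d_q) mod q: c ≡ 12 (mod 19), and 12^17 mod 19 = 8.
h = q_inv·(m₁ − m₂) mod p = 75·(52 − 8) mod 89 = 7.
m = m₂ + h·q = 8 + 7·19 = 141.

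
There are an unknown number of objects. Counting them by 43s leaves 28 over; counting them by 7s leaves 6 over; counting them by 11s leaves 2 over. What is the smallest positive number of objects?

2092

The moduli are pairwise coprime; M = 43·7·11 = 3311.
M/43 = 77; 77 ≡ 34 (mod 43); 34·19 ≡ 1, so inverse 19.
M/7 = 473; 473 ≡ 4 (mod 7); 4·2 ≡ 1, so inverse 2.
M/11 = 301; 301 ≡ 4 (mod 11); 4·3 ≡ 1, so inverse 3.
N ≡ 28·77·19 + 6·473·2 + 2·301·3 = 48446.
48446 mod 3311 = 2092.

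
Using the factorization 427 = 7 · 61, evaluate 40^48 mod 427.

1

Mod 7: 40 ≡ 5; since 6 | 48, by Fermat 5^48 ≡ 1 (mod 7).
Mod 61: 40 ≡ 40; 40^48 ≡ 1 (mod 61).
Combine by CRT: x ≡ 1 (mod 7), x ≡ 1 (mod 61) ⇒ x ≡ 1 (mod 427).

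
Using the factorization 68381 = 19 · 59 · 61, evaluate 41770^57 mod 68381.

43984

Mod 19: 41770 ≡ 8; by Fermat, exponent reduces to 57 mod 18 = 3; 8^3 ≡ 18 (mod 19).
Mod 59: 41770 ≡ 57; 57^57 ≡ 29 (mod 59).
Mod 61: 41770 ≡ 46; 46^57 ≡ 3 (mod 61).
Combine by CRT: x ≡ 18 (mod 19), x ≡ 29 (mod 59), x ≡ 3 (mod 61) ⇒ x ≡ 43984 (mod 68381).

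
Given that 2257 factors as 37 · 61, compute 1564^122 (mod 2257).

Mod 37: 1564 ≡ 10; by Fermat, exponent reduces to 122 mod 36 = 14; 10^14 ≡ 26 (mod 37).
Mod 61: 1564 ≡ 39; by Fermat, exponent reduces to 122 mod 60 = 2; 39^2 ≡ 57 (mod 61).
Combine by CRT: x ≡ 26 (mod 37), x ≡ 57 (mod 61) ⇒ x ≡ 1765 (mod 2257).

1765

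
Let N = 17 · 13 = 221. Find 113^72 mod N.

Mod 17: 113 ≡ 11; by Fermat, exponent reduces to 72 mod 16 = 8; 11^8 ≡ 16 (mod 17).
Mod 13: 113 ≡ 9; since 12 | 72, by Fermat 9^72 ≡ 1 (mod 13).
Combine by CRT: x ≡ 16 (mod 17), x ≡ 1 (mod 13) ⇒ x ≡ 118 (mod 221).

118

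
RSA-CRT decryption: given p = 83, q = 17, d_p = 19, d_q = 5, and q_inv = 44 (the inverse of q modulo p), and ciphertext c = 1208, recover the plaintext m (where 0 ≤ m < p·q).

222

m₁ = c^(d_p) mod p: c ≡ 46 (mod 83), and 46^19 mod 83 = 56.
m₂ = c^(d_q) mod q: c ≡ 1 (mod 17), and 1^5 mod 17 = 1.
h = q_inv·(m₁ − m₂) mod p = 44·(56 − 1) mod 83 = 13.
m = m₂ + h·q = 1 + 13·17 = 222.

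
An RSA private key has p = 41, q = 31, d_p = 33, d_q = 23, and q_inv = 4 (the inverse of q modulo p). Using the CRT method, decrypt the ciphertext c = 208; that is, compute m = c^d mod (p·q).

3

m₁ = c^(d_p) mod p: c ≡ 3 (mod 41), and 3^33 mod 41 = 3.
m₂ = c^(d_q) mod q: c ≡ 22 (mod 31), and 22^23 mod 31 = 3.
h = q_inv·(m₁ − m₂) mod p = 4·(3 − 3) mod 41 = 0.
m = m₂ + h·q = 3 + 0·31 = 3.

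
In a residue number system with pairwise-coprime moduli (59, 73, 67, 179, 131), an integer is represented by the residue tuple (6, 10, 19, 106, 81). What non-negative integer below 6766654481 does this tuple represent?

3429855443

Combine the congruences pairwise.
From x ≡ 6 (mod 59) write x = 6 + 59t. Substituting into x ≡ 10 (mod 73) gives 59t ≡ 4 (mod 73), and since 59⁻¹ ≡ 26 (mod 73), t ≡ 31. Hence x ≡ 6 + 59·31 = 1835 (mod 4307).
From x ≡ 1835 (mod 4307) write x = 1835 + 4307t. Substituting into x ≡ 19 (mod 67) gives 4307t ≡ 60 (mod 67), and since 19⁻¹ ≡ 60 (mod 67), t ≡ 49. Hence x ≡ 1835 + 4307·49 = 212878 (mod 288569).
From x ≡ 212878 (mod 288569) write x = 212878 + 288569t. Substituting into x ≡ 106 (mod 179) gives 288569t ≡ 59 (mod 179), and since 21⁻¹ ≡ 162 (mod 179), t ≡ 71. Hence x ≡ 212878 + 288569·71 = 20701277 (mod 51653851).
From x ≡ 20701277 (mod 51653851) write x = 20701277 + 51653851t. Substituting into x ≡ 81 (mod 131) gives 51653851t ≡ 79 (mod 131), and since 27⁻¹ ≡ 34 (mod 131), t ≡ 66. Hence x ≡ 20701277 + 51653851·66 = 3429855443 (mod 6766654481).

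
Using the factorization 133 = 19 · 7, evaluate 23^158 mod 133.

Mod 19: 23 ≡ 4; by Fermat, exponent reduces to 158 mod 18 = 14; 4^14 ≡ 17 (mod 19).
Mod 7: 23 ≡ 2; by Fermat, exponent reduces to 158 mod 6 = 2; 2^2 ≡ 4 (mod 7).
Combine by CRT: x ≡ 17 (mod 19), x ≡ 4 (mod 7) ⇒ x ≡ 74 (mod 133).

74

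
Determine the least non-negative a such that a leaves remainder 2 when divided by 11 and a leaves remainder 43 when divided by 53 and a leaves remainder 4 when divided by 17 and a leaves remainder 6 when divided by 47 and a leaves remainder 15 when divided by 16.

The moduli are pairwise coprime; N = 11·53·17·47·16 = 7453072.
N/11 = 677552; 677552 ≡ 7 (mod 11); 7·8 ≡ 1, so inverse 8.
N/53 = 140624; 140624 ≡ 15 (mod 53); 15·46 ≡ 1, so inverse 46.
N/17 = 438416; 438416 ≡ 3 (mod 17); 3·6 ≡ 1, so inverse 6.
N/47 = 158576; 158576 ≡ 45 (mod 47); 45·23 ≡ 1, so inverse 23.
N/16 = 465817; 465817 ≡ 9 (mod 16); 9·9 ≡ 1, so inverse 9.
a ≡ 2·677552·8 + 43·140624·46 + 4·438416·6 + 6·158576·23 + 15·465817·9 = 384285871.
384285871 mod 7453072 = 4179199.

4179199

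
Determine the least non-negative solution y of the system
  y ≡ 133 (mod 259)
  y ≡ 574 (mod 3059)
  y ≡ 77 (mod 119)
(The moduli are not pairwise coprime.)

gcd(259, 3059) = 7 and 7 | (574 − 133), so the pair is consistent; merging gives y ≡ 28105 (mod 113183), where 113183 = lcm(259, 3059).
gcd(113183, 119) = 7 and 7 | (77 − 28105), so the pair is consistent; merging gives y ≡ 480837 (mod 1924111), where 1924111 = lcm(113183, 119).
The solution is unique modulo lcm(259, 3059, 119) = 1924111.

480837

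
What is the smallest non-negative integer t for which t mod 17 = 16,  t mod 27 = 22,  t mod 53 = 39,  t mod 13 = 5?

The moduli are pairwise coprime; N = 17·27·53·13 = 316251.
N/17 = 18603; 18603 ≡ 5 (mod 17); 5·7 ≡ 1, so inverse 7.
N/27 = 11713; 11713 ≡ 22 (mod 27); 22·16 ≡ 1, so inverse 16.
N/53 = 5967; 5967 ≡ 31 (mod 53); 31·12 ≡ 1, so inverse 12.
N/13 = 24327; 24327 ≡ 4 (mod 13); 4·10 ≡ 1, so inverse 10.
t ≡ 16·18603·7 + 22·11713·16 + 39·5967·12 + 5·24327·10 = 10215418.
10215418 mod 316251 = 95386.

95386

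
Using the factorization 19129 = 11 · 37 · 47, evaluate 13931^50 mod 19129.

Mod 11: 13931 ≡ 5; since 10 | 50, by Fermat 5^50 ≡ 1 (mod 11).
Mod 37: 13931 ≡ 19; by Fermat, exponent reduces to 50 mod 36 = 14; 19^14 ≡ 21 (mod 37).
Mod 47: 13931 ≡ 19; by Fermat, exponent reduces to 50 mod 46 = 4; 19^4 ≡ 37 (mod 47).
Combine by CRT: x ≡ 1 (mod 11), x ≡ 21 (mod 37), x ≡ 37 (mod 47) ⇒ x ≡ 3092 (mod 19129).

3092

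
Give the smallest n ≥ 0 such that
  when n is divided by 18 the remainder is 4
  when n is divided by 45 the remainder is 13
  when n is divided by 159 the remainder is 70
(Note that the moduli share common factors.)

gcd(18, 45) = 9 and 9 | (13 − 4), so the pair is consistent; merging gives n ≡ 58 (mod 90), where 90 = lcm(18, 45).
gcd(90, 159) = 3 and 3 | (70 − 58), so the pair is consistent; merging gives n ≡ 3568 (mod 4770), where 4770 = lcm(90, 159).
The solution is unique modulo lcm(18, 45, 159) = 4770.

3568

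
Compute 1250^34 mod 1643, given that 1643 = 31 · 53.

514

Mod 31: 1250 ≡ 10; by Fermat, exponent reduces to 34 mod 30 = 4; 10^4 ≡ 18 (mod 31).
Mod 53: 1250 ≡ 31; 31^34 ≡ 37 (mod 53).
Combine by CRT: x ≡ 18 (mod 31), x ≡ 37 (mod 53) ⇒ x ≡ 514 (mod 1643).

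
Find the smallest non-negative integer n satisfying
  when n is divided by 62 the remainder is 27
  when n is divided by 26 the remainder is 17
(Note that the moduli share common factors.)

gcd(62, 26) = 2 and 2 | (17 − 27), so the pair is consistent; merging gives n ≡ 771 (mod 806), where 806 = lcm(62, 26).
The solution is unique modulo lcm(62, 26) = 806.

771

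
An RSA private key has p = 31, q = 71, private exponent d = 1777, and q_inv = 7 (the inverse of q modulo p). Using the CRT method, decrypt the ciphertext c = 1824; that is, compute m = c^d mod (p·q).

1080

d_p = d mod (p−1) = 1777 mod 30 = 7; d_q = d mod (q−1) = 27.
m₁ = c^(d_p) mod p: c ≡ 26 (mod 31), and 26^7 mod 31 = 26.
m₂ = c^(d_q) mod q: c ≡ 49 (mod 71), and 49^27 mod 71 = 15.
h = q_inv·(m₁ − m₂) mod p = 7·(26 − 15) mod 31 = 15.
m = m₂ + h·q = 15 + 15·71 = 1080.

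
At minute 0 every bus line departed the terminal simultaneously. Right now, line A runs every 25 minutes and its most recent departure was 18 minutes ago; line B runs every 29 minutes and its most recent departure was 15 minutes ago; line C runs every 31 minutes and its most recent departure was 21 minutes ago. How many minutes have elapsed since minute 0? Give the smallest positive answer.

8918

The moduli are pairwise coprime; N = 25·29·31 = 22475.
N/25 = 899; 899 ≡ 24 (mod 25); 24·24 ≡ 1, so inverse 24.
N/29 = 775; 775 ≡ 21 (mod 29); 21·18 ≡ 1, so inverse 18.
N/31 = 725; 725 ≡ 12 (mod 31); 12·13 ≡ 1, so inverse 13.
t ≡ 18·899·24 + 15·775·18 + 21·725·13 = 795543.
795543 mod 22475 = 8918.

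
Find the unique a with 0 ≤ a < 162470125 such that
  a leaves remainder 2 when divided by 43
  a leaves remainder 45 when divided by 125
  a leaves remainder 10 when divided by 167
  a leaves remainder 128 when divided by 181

161276920

Combine the congruences pairwise.
From a ≡ 2 (mod 43) write a = 2 + 43t. Substituting into a ≡ 45 (mod 125) gives 43t ≡ 43 (mod 125), and since 43⁻¹ ≡ 32 (mod 125), t ≡ 1. Hence a ≡ 2 + 43·1 = 45 (mod 5375).
From a ≡ 45 (mod 5375) write a = 45 + 5375t. Substituting into a ≡ 10 (mod 167) gives 5375t ≡ 132 (mod 167), and since 31⁻¹ ≡ 97 (mod 167), t ≡ 112. Hence a ≡ 45 + 5375·112 = 602045 (mod 897625).
From a ≡ 602045 (mod 897625) write a = 602045 + 897625t. Substituting into a ≡ 128 (mod 181) gives 897625t ≡ 89 (mod 181), and since 46⁻¹ ≡ 122 (mod 181), t ≡ 179. Hence a ≡ 602045 + 897625·179 = 161276920 (mod 162470125).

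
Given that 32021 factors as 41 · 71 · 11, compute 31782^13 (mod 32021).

Mod 41: 31782 ≡ 7; 7^13 ≡ 12 (mod 41).
Mod 71: 31782 ≡ 45; 45^13 ≡ 30 (mod 71).
Mod 11: 31782 ≡ 3; by Fermat, exponent reduces to 13 mod 10 = 3; 3^3 ≡ 5 (mod 11).
Combine by CRT: x ≡ 12 (mod 41), x ≡ 30 (mod 71), x ≡ 5 (mod 11) ⇒ x ≡ 19200 (mod 32021).

19200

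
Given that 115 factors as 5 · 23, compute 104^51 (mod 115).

Mod 5: 104 ≡ 4; by Fermat, exponent reduces to 51 mod 4 = 3; 4^3 ≡ 4 (mod 5).
Mod 23: 104 ≡ 12; by Fermat, exponent reduces to 51 mod 22 = 7; 12^7 ≡ 16 (mod 23).
Combine by CRT: x ≡ 4 (mod 5), x ≡ 16 (mod 23) ⇒ x ≡ 39 (mod 115).

39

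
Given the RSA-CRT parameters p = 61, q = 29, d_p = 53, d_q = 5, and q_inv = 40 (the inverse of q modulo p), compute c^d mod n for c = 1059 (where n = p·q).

561

m₁ = c^(d_p) mod p: c ≡ 22 (mod 61), and 22^53 mod 61 = 12.
m₂ = c^(d_q) mod q: c ≡ 15 (mod 29), and 15^5 mod 29 = 10.
h = q_inv·(m₁ − m₂) mod p = 40·(12 − 10) mod 61 = 19.
m = m₂ + h·q = 10 + 19·29 = 561.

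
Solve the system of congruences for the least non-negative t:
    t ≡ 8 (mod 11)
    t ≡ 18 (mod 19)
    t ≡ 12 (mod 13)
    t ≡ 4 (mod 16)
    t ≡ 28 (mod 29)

The moduli are pairwise coprime; N = 11·19·13·16·29 = 1260688.
N/11 = 114608; 114608 ≡ 10 (mod 11); 10·10 ≡ 1, so inverse 10.
N/19 = 66352; 66352 ≡ 4 (mod 19); 4·5 ≡ 1, so inverse 5.
N/13 = 96976; 96976 ≡ 9 (mod 13); 9·3 ≡ 1, so inverse 3.
N/16 = 78793; 78793 ≡ 9 (mod 16); 9·9 ≡ 1, so inverse 9.
N/29 = 43472; 43472 ≡ 1 (mod 29), inverse 1.
t ≡ 8·114608·10 + 18·66352·5 + 12·96976·3 + 4·78793·9 + 28·43472·1 = 22685220.
22685220 mod 1260688 = 1253524.

1253524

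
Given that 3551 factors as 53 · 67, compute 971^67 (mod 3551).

Mod 53: 971 ≡ 17; by Fermat, exponent reduces to 67 mod 52 = 15; 17^15 ≡ 29 (mod 53).
Mod 67: 971 ≡ 33; by Fermat, exponent reduces to 67 mod 66 = 1; 33^1 ≡ 33 (mod 67).
Combine by CRT: x ≡ 29 (mod 53), x ≡ 33 (mod 67) ⇒ x ≡ 2043 (mod 3551).

2043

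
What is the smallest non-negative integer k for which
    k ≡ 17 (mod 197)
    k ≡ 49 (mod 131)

From k ≡ 17 (mod 197) write k = 17 + 197t. Substituting into k ≡ 49 (mod 131) gives 197t ≡ 32 (mod 131), and since 66⁻¹ ≡ 2 (mod 131), t ≡ 64. Hence k ≡ 17 + 197·64 = 12625 (mod 25807).

12625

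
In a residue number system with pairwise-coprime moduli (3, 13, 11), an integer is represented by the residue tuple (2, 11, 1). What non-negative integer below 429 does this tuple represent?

From x ≡ 2 (mod 3) write x = 2 + 3t. Substituting into x ≡ 11 (mod 13) gives 3t ≡ 9 (mod 13), and since 3⁻¹ ≡ 9 (mod 13), t ≡ 3. Hence x ≡ 2 + 3·3 = 11 (mod 39).
From x ≡ 11 (mod 39) write x = 11 + 39t. Substituting into x ≡ 1 (mod 11) gives 39t ≡ 1 (mod 11), and since 6⁻¹ ≡ 2 (mod 11), t ≡ 2. Hence x ≡ 11 + 39·2 = 89 (mod 429).

89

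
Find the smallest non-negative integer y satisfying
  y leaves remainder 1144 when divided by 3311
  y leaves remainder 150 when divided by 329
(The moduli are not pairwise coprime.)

gcd(3311, 329) = 7 and 7 | (150 − 1144), so the pair is consistent; merging gives y ≡ 103785 (mod 155617), where 155617 = lcm(3311, 329).
The solution is unique modulo lcm(3311, 329) = 155617.

103785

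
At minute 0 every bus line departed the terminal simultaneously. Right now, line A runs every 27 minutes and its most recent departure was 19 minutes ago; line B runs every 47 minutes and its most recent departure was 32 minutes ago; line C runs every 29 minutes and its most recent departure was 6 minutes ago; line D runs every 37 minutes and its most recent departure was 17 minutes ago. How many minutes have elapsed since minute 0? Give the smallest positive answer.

The moduli are pairwise coprime; N = 27·47·29·37 = 1361637.
N/27 = 50431; 50431 ≡ 22 (mod 27); 22·16 ≡ 1, so inverse 16.
N/47 = 28971; 28971 ≡ 19 (mod 47); 19·5 ≡ 1, so inverse 5.
N/29 = 46953; 46953 ≡ 2 (mod 29); 2·15 ≡ 1, so inverse 15.
N/37 = 36801; 36801 ≡ 23 (mod 37); 23·29 ≡ 1, so inverse 29.
t ≡ 19·50431·16 + 32·28971·5 + 6·46953·15 + 17·36801·29 = 42335047.
42335047 mod 1361637 = 124300.

124300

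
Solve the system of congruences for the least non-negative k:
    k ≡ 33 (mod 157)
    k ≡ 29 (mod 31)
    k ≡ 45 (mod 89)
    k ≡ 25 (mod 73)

9441699

The moduli are pairwise coprime; N = 157·31·89·73 = 31620899.
N/157 = 201407; 201407 ≡ 133 (mod 157); 133·85 ≡ 1, so inverse 85.
N/31 = 1020029; 1020029 ≡ 5 (mod 31); 5·25 ≡ 1, so inverse 25.
N/89 = 355291; 355291 ≡ 3 (mod 89); 3·30 ≡ 1, so inverse 30.
N/73 = 433163; 433163 ≡ 54 (mod 73); 54·23 ≡ 1, so inverse 23.
k ≡ 33·201407·85 + 29·1020029·25 + 45·355291·30 + 25·433163·23 = 2033179235.
2033179235 mod 31620899 = 9441699.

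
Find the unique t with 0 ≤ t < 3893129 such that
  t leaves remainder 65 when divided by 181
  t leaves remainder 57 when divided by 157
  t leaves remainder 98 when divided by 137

179979

The moduli are pairwise coprime; N = 181·157·137 = 3893129.
N/181 = 21509; 21509 ≡ 151 (mod 181); 151·6 ≡ 1, so inverse 6.
N/157 = 24797; 24797 ≡ 148 (mod 157); 148·122 ≡ 1, so inverse 122.
N/137 = 28417; 28417 ≡ 58 (mod 137); 58·26 ≡ 1, so inverse 26.
t ≡ 65·21509·6 + 57·24797·122 + 98·28417·26 = 253233364.
253233364 mod 3893129 = 179979.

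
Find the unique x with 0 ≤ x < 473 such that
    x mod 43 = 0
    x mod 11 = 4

Combine the congruences pairwise.
From x ≡ 0 (mod 43) write x = 0 + 43t. Substituting into x ≡ 4 (mod 11) gives 43t ≡ 4 (mod 11), and since 10⁻¹ ≡ 10 (mod 11), t ≡ 7. Hence x ≡ 0 + 43·7 = 301 (mod 473).

301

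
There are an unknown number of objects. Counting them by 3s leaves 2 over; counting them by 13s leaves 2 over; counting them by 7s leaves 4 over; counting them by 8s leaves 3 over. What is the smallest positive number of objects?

1523

The moduli are pairwise coprime; M = 3·13·7·8 = 2184.
M/3 = 728; 728 ≡ 2 (mod 3); 2·2 ≡ 1, so inverse 2.
M/13 = 168; 168 ≡ 12 (mod 13); 12·12 ≡ 1, so inverse 12.
M/7 = 312; 312 ≡ 4 (mod 7); 4·2 ≡ 1, so inverse 2.
M/8 = 273; 273 ≡ 1 (mod 8), inverse 1.
N ≡ 2·728·2 + 2·168·12 + 4·312·2 + 3·273·1 = 10259.
10259 mod 2184 = 1523.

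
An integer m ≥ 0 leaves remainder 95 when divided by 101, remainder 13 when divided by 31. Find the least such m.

1408

From m ≡ 95 (mod 101) write m = 95 + 101t. Substituting into m ≡ 13 (mod 31) gives 101t ≡ 11 (mod 31), and since 8⁻¹ ≡ 4 (mod 31), t ≡ 13. Hence m ≡ 95 + 101·13 = 1408 (mod 3131).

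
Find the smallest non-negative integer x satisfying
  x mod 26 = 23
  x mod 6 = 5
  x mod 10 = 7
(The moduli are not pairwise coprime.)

257

gcd(26, 6) = 2 and 2 | (5 − 23), so the pair is consistent; merging gives x ≡ 23 (mod 78), where 78 = lcm(26, 6).
gcd(78, 10) = 2 and 2 | (7 − 23), so the pair is consistent; merging gives x ≡ 257 (mod 390), where 390 = lcm(78, 10).
The solution is unique modulo lcm(26, 6, 10) = 390.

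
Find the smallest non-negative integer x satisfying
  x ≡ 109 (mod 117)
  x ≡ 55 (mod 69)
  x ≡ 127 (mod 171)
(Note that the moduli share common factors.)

31933

gcd(117, 69) = 3 and 3 | (55 − 109), so the pair is consistent; merging gives x ≡ 2332 (mod 2691), where 2691 = lcm(117, 69).
gcd(2691, 171) = 9 and 9 | (127 − 2332), so the pair is consistent; merging gives x ≡ 31933 (mod 51129), where 51129 = lcm(2691, 171).
The solution is unique modulo lcm(117, 69, 171) = 51129.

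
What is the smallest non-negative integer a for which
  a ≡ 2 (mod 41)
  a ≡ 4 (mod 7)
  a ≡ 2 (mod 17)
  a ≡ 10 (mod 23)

7669

The moduli are pairwise coprime; N = 41·7·17·23 = 112217.
N/41 = 2737; 2737 ≡ 31 (mod 41); 31·4 ≡ 1, so inverse 4.
N/7 = 16031; 16031 ≡ 1 (mod 7), inverse 1.
N/17 = 6601; 6601 ≡ 5 (mod 17); 5·7 ≡ 1, so inverse 7.
N/23 = 4879; 4879 ≡ 3 (mod 23); 3·8 ≡ 1, so inverse 8.
a ≡ 2·2737·4 + 4·16031·1 + 2·6601·7 + 10·4879·8 = 568754.
568754 mod 112217 = 7669.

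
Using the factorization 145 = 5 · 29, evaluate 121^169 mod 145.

121

Mod 5: 121 ≡ 1; by Fermat, exponent reduces to 169 mod 4 = 1; 1^1 ≡ 1 (mod 5).
Mod 29: 121 ≡ 5; by Fermat, exponent reduces to 169 mod 28 = 1; 5^1 ≡ 5 (mod 29).
Combine by CRT: x ≡ 1 (mod 5), x ≡ 5 (mod 29) ⇒ x ≡ 121 (mod 145).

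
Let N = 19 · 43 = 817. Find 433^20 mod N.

358

Mod 19: 433 ≡ 15; by Fermat, exponent reduces to 20 mod 18 = 2; 15^2 ≡ 16 (mod 19).
Mod 43: 433 ≡ 3; 3^20 ≡ 14 (mod 43).
Combine by CRT: x ≡ 16 (mod 19), x ≡ 14 (mod 43) ⇒ x ≡ 358 (mod 817).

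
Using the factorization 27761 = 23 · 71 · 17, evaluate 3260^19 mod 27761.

16358

Mod 23: 3260 ≡ 17; 17^19 ≡ 5 (mod 23).
Mod 71: 3260 ≡ 65; 65^19 ≡ 28 (mod 71).
Mod 17: 3260 ≡ 13; by Fermat, exponent reduces to 19 mod 16 = 3; 13^3 ≡ 4 (mod 17).
Combine by CRT: x ≡ 5 (mod 23), x ≡ 28 (mod 71), x ≡ 4 (mod 17) ⇒ x ≡ 16358 (mod 27761).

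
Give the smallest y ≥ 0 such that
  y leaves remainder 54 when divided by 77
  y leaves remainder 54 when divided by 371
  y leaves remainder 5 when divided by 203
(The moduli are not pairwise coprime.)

Combine the congruences pairwise.
gcd(77, 371) = 7 and 7 | (54 − 54), so the pair is consistent; merging gives y ≡ 54 (mod 4081), where 4081 = lcm(77, 371).
gcd(4081, 203) = 7 and 7 | (5 − 54), so the pair is consistent; merging gives y ≡ 69431 (mod 118349), where 118349 = lcm(4081, 203).
The solution is unique modulo lcm(77, 371, 203) = 118349.

69431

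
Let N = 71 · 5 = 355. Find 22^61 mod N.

Mod 71: 22 ≡ 22; 22^61 ≡ 62 (mod 71).
Mod 5: 22 ≡ 2; by Fermat, exponent reduces to 61 mod 4 = 1; 2^1 ≡ 2 (mod 5).
Combine by CRT: x ≡ 62 (mod 71), x ≡ 2 (mod 5) ⇒ x ≡ 62 (mod 355).

62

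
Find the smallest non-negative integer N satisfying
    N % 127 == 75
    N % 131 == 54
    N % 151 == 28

1003121

Combine the congruences pairwise.
From N ≡ 75 (mod 127) write N = 75 + 127t. Substituting into N ≡ 54 (mod 131) gives 127t ≡ 110 (mod 131), and since 127⁻¹ ≡ 98 (mod 131), t ≡ 38. Hence N ≡ 75 + 127·38 = 4901 (mod 16637).
From N ≡ 4901 (mod 16637) write N = 4901 + 16637t. Substituting into N ≡ 28 (mod 151) gives 16637t ≡ 110 (mod 151), and since 27⁻¹ ≡ 28 (mod 151), t ≡ 60. Hence N ≡ 4901 + 16637·60 = 1003121 (mod 2512187).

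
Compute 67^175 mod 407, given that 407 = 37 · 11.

Mod 37: 67 ≡ 30; by Fermat, exponent reduces to 175 mod 36 = 31; 30^31 ≡ 4 (mod 37).
Mod 11: 67 ≡ 1; by Fermat, exponent reduces to 175 mod 10 = 5; 1^5 ≡ 1 (mod 11).
Combine by CRT: x ≡ 4 (mod 37), x ≡ 1 (mod 11) ⇒ x ≡ 78 (mod 407).

78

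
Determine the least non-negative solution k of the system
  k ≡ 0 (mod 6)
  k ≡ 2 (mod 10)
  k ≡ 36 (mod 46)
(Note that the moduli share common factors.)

gcd(6, 10) = 2 and 2 | (2 − 0), so the pair is consistent; merging gives k ≡ 12 (mod 30), where 30 = lcm(6, 10).
gcd(30, 46) = 2 and 2 | (36 − 12), so the pair is consistent; merging gives k ≡ 312 (mod 690), where 690 = lcm(30, 46).
The solution is unique modulo lcm(6, 10, 46) = 690.

312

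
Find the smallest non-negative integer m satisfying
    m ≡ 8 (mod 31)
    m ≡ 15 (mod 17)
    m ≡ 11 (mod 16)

2395

Combine the congruences pairwise.
From m ≡ 8 (mod 31) write m = 8 + 31t. Substituting into m ≡ 15 (mod 17) gives 31t ≡ 7 (mod 17), and since 14⁻¹ ≡ 11 (mod 17), t ≡ 9. Hence m ≡ 8 + 31·9 = 287 (mod 527).
From m ≡ 287 (mod 527) write m = 287 + 527t. Substituting into m ≡ 11 (mod 16) gives 527t ≡ 12 (mod 16), and since 15⁻¹ ≡ 15 (mod 16), t ≡ 4. Hence m ≡ 287 + 527·4 = 2395 (mod 8432).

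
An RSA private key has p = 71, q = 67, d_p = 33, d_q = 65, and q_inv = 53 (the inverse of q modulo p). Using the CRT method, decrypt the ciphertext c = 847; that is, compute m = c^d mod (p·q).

m₁ = c^(d_p) mod p: c ≡ 66 (mod 71), and 66^33 mod 71 = 17.
m₂ = c^(d_q) mod q: c ≡ 43 (mod 67), and 43^65 mod 67 = 53.
h = q_inv·(m₁ − m₂) mod p = 53·(17 − 53) mod 71 = 9.
m = m₂ + h·q = 53 + 9·67 = 656.

656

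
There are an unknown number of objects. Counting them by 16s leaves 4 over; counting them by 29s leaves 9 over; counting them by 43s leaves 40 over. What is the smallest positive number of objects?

212

The moduli are pairwise coprime; M = 16·29·43 = 19952.
M/16 = 1247; 1247 ≡ 15 (mod 16); 15·15 ≡ 1, so inverse 15.
M/29 = 688; 688 ≡ 21 (mod 29); 21·18 ≡ 1, so inverse 18.
M/43 = 464; 464 ≡ 34 (mod 43); 34·19 ≡ 1, so inverse 19.
N ≡ 4·1247·15 + 9·688·18 + 40·464·19 = 538916.
538916 mod 19952 = 212.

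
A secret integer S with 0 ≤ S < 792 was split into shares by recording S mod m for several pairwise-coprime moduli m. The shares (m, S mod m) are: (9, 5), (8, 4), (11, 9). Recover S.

284

From S ≡ 5 (mod 9) write S = 5 + 9t. Substituting into S ≡ 4 (mod 8) gives 9t ≡ 7 (mod 8), and since 1⁻¹ ≡ 1 (mod 8), t ≡ 7. Hence S ≡ 5 + 9·7 = 68 (mod 72).
From S ≡ 68 (mod 72) write S = 68 + 72t. Substituting into S ≡ 9 (mod 11) gives 72t ≡ 7 (mod 11), and since 6⁻¹ ≡ 2 (mod 11), t ≡ 3. Hence S ≡ 68 + 72·3 = 284 (mod 792).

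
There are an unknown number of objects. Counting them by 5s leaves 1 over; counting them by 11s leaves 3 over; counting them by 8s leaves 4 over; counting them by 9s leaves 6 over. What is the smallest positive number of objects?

The moduli are pairwise coprime; M = 5·11·8·9 = 3960.
M/5 = 792; 792 ≡ 2 (mod 5); 2·3 ≡ 1, so inverse 3.
M/11 = 360; 360 ≡ 8 (mod 11); 8·7 ≡ 1, so inverse 7.
M/8 = 495; 495 ≡ 7 (mod 8); 7·7 ≡ 1, so inverse 7.
M/9 = 440; 440 ≡ 8 (mod 9); 8·8 ≡ 1, so inverse 8.
N ≡ 1·792·3 + 3·360·7 + 4·495·7 + 6·440·8 = 44916.
44916 mod 3960 = 1356.

1356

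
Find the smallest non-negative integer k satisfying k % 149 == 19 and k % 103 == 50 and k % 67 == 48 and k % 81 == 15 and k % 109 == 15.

From k ≡ 19 (mod 149) write k = 19 + 149t. Substituting into k ≡ 50 (mod 103) gives 149t ≡ 31 (mod 103), and since 46⁻¹ ≡ 56 (mod 103), t ≡ 88. Hence k ≡ 19 + 149·88 = 13131 (mod 15347).
From k ≡ 13131 (mod 15347) write k = 13131 + 15347t. Substituting into k ≡ 48 (mod 67) gives 15347t ≡ 49 (mod 67), and since 4⁻¹ ≡ 17 (mod 67), t ≡ 29. Hence k ≡ 13131 + 15347·29 = 458194 (mod 1028249).
From k ≡ 458194 (mod 1028249) write k = 458194 + 1028249t. Substituting into k ≡ 15 (mod 81) gives 1028249t ≡ 38 (mod 81), and since 35⁻¹ ≡ 44 (mod 81), t ≡ 52. Hence k ≡ 458194 + 1028249·52 = 53927142 (mod 83288169).
From k ≡ 53927142 (mod 83288169) write k = 53927142 + 83288169t. Substituting into k ≡ 15 (mod 109) gives 83288169t ≡ 78 (mod 109), and since 70⁻¹ ≡ 95 (mod 109), t ≡ 107. Hence k ≡ 53927142 + 83288169·107 = 8965761225 (mod 9078410421).

8965761225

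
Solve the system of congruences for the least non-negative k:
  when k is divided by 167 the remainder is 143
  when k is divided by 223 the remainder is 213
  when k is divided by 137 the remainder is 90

Combine the congruences pairwise.
From k ≡ 143 (mod 167) write k = 143 + 167t. Substituting into k ≡ 213 (mod 223) gives 167t ≡ 70 (mod 223), and since 167⁻¹ ≡ 219 (mod 223), t ≡ 166. Hence k ≡ 143 + 167·166 = 27865 (mod 37241).
From k ≡ 27865 (mod 37241) write k = 27865 + 37241t. Substituting into k ≡ 90 (mod 137) gives 37241t ≡ 36 (mod 137), and since 114⁻¹ ≡ 131 (mod 137), t ≡ 58. Hence k ≡ 27865 + 37241·58 = 2187843 (mod 5102017).

2187843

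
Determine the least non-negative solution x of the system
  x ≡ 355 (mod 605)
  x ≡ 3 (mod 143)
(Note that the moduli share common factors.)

gcd(605, 143) = 11 and 11 | (3 − 355), so the pair is consistent; merging gives x ≡ 7010 (mod 7865), where 7865 = lcm(605, 143).
The solution is unique modulo lcm(605, 143) = 7865.

7010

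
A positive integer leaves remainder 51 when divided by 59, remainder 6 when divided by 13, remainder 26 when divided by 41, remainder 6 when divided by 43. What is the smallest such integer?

1137571

The moduli are pairwise coprime; N = 59·13·41·43 = 1352221.
N/59 = 22919; 22919 ≡ 27 (mod 59); 27·35 ≡ 1, so inverse 35.
N/13 = 104017; 104017 ≡ 4 (mod 13); 4·10 ≡ 1, so inverse 10.
N/41 = 32981; 32981 ≡ 17 (mod 41); 17·29 ≡ 1, so inverse 29.
N/43 = 31447; 31447 ≡ 14 (mod 43); 14·40 ≡ 1, so inverse 40.
t ≡ 51·22919·35 + 6·104017·10 + 26·32981·29 + 6·31447·40 = 79566389.
79566389 mod 1352221 = 1137571.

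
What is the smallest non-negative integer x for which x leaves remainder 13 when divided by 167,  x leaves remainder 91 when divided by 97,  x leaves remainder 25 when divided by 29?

The moduli are pairwise coprime; N = 167·97·29 = 469771.
N/167 = 2813; 2813 ≡ 141 (mod 167); 141·122 ≡ 1, so inverse 122.
N/97 = 4843; 4843 ≡ 90 (mod 97); 90·83 ≡ 1, so inverse 83.
N/29 = 16199; 16199 ≡ 17 (mod 29); 17·12 ≡ 1, so inverse 12.
x ≡ 13·2813·122 + 91·4843·83 + 25·16199·12 = 45900297.
45900297 mod 469771 = 332510.

332510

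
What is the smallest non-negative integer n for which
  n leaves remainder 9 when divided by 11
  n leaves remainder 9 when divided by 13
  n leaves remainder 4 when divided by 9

Combine the congruences pairwise.
From n ≡ 9 (mod 11) write n = 9 + 11t. Substituting into n ≡ 9 (mod 13) gives 11t ≡ 0 (mod 13), and since 11⁻¹ ≡ 6 (mod 13), t ≡ 0. Hence n ≡ 9 + 11·0 = 9 (mod 143).
From n ≡ 9 (mod 143) write n = 9 + 143t. Substituting into n ≡ 4 (mod 9) gives 143t ≡ 4 (mod 9), and since 8⁻¹ ≡ 8 (mod 9), t ≡ 5. Hence n ≡ 9 + 143·5 = 724 (mod 1287).

724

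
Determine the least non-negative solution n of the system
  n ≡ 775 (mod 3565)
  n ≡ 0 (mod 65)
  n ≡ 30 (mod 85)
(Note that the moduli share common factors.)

gcd(3565, 65) = 5 and 5 | (0 − 775), so the pair is consistent; merging gives n ≡ 22165 (mod 46345), where 46345 = lcm(3565, 65).
gcd(46345, 85) = 5 and 5 | (30 − 22165), so the pair is consistent; merging gives n ≡ 531960 (mod 787865), where 787865 = lcm(46345, 85).
The solution is unique modulo lcm(3565, 65, 85) = 787865.

531960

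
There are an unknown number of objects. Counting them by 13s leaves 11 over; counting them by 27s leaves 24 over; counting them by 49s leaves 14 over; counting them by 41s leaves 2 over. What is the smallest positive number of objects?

From N ≡ 11 (mod 13) write N = 11 + 13t. Substituting into N ≡ 24 (mod 27) gives 13t ≡ 13 (mod 27), and since 13⁻¹ ≡ 25 (mod 27), t ≡ 1. Hence N ≡ 11 + 13·1 = 24 (mod 351).
From N ≡ 24 (mod 351) write N = 24 + 351t. Substituting into N ≡ 14 (mod 49) gives 351t ≡ 39 (mod 49), and since 8⁻¹ ≡ 43 (mod 49), t ≡ 11. Hence N ≡ 24 + 351·11 = 3885 (mod 17199).
From N ≡ 3885 (mod 17199) write N = 3885 + 17199t. Substituting into N ≡ 2 (mod 41) gives 17199t ≡ 12 (mod 41), and since 20⁻¹ ≡ 39 (mod 41), t ≡ 17. Hence N ≡ 3885 + 17199·17 = 296268 (mod 705159).

296268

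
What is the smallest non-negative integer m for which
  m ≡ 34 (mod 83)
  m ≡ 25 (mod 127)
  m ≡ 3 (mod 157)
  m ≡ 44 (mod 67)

7925206

From m ≡ 34 (mod 83) write m = 34 + 83t. Substituting into m ≡ 25 (mod 127) gives 83t ≡ 118 (mod 127), and since 83⁻¹ ≡ 101 (mod 127), t ≡ 107. Hence m ≡ 34 + 83·107 = 8915 (mod 10541).
From m ≡ 8915 (mod 10541) write m = 8915 + 10541t. Substituting into m ≡ 3 (mod 157) gives 10541t ≡ 37 (mod 157), and since 22⁻¹ ≡ 50 (mod 157), t ≡ 123. Hence m ≡ 8915 + 10541·123 = 1305458 (mod 1654937).
From m ≡ 1305458 (mod 1654937) write m = 1305458 + 1654937t. Substituting into m ≡ 44 (mod 67) gives 1654937t ≡ 14 (mod 67), and since 37⁻¹ ≡ 29 (mod 67), t ≡ 4. Hence m ≡ 1305458 + 1654937·4 = 7925206 (mod 110880779).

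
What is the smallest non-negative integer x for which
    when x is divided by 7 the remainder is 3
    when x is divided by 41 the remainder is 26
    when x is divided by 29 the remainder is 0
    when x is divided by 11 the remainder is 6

68701

Combine the congruences pairwise.
From x ≡ 3 (mod 7) write x = 3 + 7t. Substituting into x ≡ 26 (mod 41) gives 7t ≡ 23 (mod 41), and since 7⁻¹ ≡ 6 (mod 41), t ≡ 15. Hence x ≡ 3 + 7·15 = 108 (mod 287).
From x ≡ 108 (mod 287) write x = 108 + 287t. Substituting into x ≡ 0 (mod 29) gives 287t ≡ 8 (mod 29), and since 26⁻¹ ≡ 19 (mod 29), t ≡ 7. Hence x ≡ 108 + 287·7 = 2117 (mod 8323).
From x ≡ 2117 (mod 8323) write x = 2117 + 8323t. Substituting into x ≡ 6 (mod 11) gives 8323t ≡ 1 (mod 11), and since 7⁻¹ ≡ 8 (mod 11), t ≡ 8. Hence x ≡ 2117 + 8323·8 = 68701 (mod 91553).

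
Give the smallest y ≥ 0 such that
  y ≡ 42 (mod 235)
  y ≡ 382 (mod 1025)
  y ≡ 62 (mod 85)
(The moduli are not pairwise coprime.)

Combine the congruences pairwise.
gcd(235, 1025) = 5 and 5 | (382 − 42), so the pair is consistent; merging gives y ≡ 44457 (mod 48175), where 48175 = lcm(235, 1025).
gcd(48175, 85) = 5 and 5 | (62 − 44457), so the pair is consistent; merging gives y ≡ 718907 (mod 818975), where 818975 = lcm(48175, 85).
The solution is unique modulo lcm(235, 1025, 85) = 818975.

718907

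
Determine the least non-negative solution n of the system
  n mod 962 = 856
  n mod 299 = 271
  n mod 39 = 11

14324

gcd(962, 299) = 13 and 13 | (271 − 856), so the pair is consistent; merging gives n ≡ 14324 (mod 22126), where 22126 = lcm(962, 299).
gcd(22126, 39) = 13 and 13 | (11 − 14324), so the pair is consistent; merging gives n ≡ 14324 (mod 66378), where 66378 = lcm(22126, 39).
The solution is unique modulo lcm(962, 299, 39) = 66378.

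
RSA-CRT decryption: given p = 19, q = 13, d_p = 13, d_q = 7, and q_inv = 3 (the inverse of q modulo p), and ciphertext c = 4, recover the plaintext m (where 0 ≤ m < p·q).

199

m₁ = c^(d_p) mod p: c ≡ 4 (mod 19), and 4^13 mod 19 = 9.
m₂ = c^(d_q) mod q: c ≡ 4 (mod 13), and 4^7 mod 13 = 4.
h = q_inv·(m₁ − m₂) mod p = 3·(9 − 4) mod 19 = 15.
m = m₂ + h·q = 4 + 15·13 = 199.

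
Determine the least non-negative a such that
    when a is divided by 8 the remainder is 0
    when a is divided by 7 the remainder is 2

16

Combine the congruences pairwise.
From a ≡ 0 (mod 8) write a = 0 + 8t. Substituting into a ≡ 2 (mod 7) gives 8t ≡ 2 (mod 7), and since 1⁻¹ ≡ 1 (mod 7), t ≡ 2. Hence a ≡ 0 + 8·2 = 16 (mod 56).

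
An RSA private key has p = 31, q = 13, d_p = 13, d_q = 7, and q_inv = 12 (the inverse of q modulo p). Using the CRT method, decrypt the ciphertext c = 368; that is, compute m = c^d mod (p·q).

277

m₁ = c^(d_p) mod p: c ≡ 27 (mod 31), and 27^13 mod 31 = 29.
m₂ = c^(d_q) mod q: c ≡ 4 (mod 13), and 4^7 mod 13 = 4.
h = q_inv·(m₁ − m₂) mod p = 12·(29 − 4) mod 31 = 21.
m = m₂ + h·q = 4 + 21·13 = 277.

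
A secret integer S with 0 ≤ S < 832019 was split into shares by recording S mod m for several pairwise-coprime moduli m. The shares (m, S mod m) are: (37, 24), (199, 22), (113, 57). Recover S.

702691

The moduli are pairwise coprime; N = 37·199·113 = 832019.
N/37 = 22487; 22487 ≡ 28 (mod 37); 28·4 ≡ 1, so inverse 4.
N/199 = 4181; 4181 ≡ 2 (mod 199); 2·100 ≡ 1, so inverse 100.
N/113 = 7363; 7363 ≡ 18 (mod 113); 18·44 ≡ 1, so inverse 44.
S ≡ 24·22487·4 + 22·4181·100 + 57·7363·44 = 29823356.
29823356 mod 832019 = 702691.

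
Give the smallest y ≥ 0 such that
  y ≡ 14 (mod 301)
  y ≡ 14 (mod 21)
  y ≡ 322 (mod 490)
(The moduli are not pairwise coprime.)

gcd(301, 21) = 7 and 7 | (14 − 14), so the pair is consistent; merging gives y ≡ 14 (mod 903), where 903 = lcm(301, 21).
gcd(903, 490) = 7 and 7 | (322 − 14), so the pair is consistent; merging gives y ≡ 59612 (mod 63210), where 63210 = lcm(903, 490).
The solution is unique modulo lcm(301, 21, 490) = 63210.

59612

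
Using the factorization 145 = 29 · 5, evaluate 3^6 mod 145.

4

Mod 29: 3 ≡ 3; 3^6 ≡ 4 (mod 29).
Mod 5: 3 ≡ 3; by Fermat, exponent reduces to 6 mod 4 = 2; 3^2 ≡ 4 (mod 5).
Combine by CRT: x ≡ 4 (mod 29), x ≡ 4 (mod 5) ⇒ x ≡ 4 (mod 145).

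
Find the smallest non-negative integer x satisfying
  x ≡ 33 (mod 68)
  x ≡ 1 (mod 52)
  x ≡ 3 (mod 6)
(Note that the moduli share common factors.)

1665

gcd(68, 52) = 4 and 4 | (1 − 33), so the pair is consistent; merging gives x ≡ 781 (mod 884), where 884 = lcm(68, 52).
gcd(884, 6) = 2 and 2 | (3 − 781), so the pair is consistent; merging gives x ≡ 1665 (mod 2652), where 2652 = lcm(884, 6).
The solution is unique modulo lcm(68, 52, 6) = 2652.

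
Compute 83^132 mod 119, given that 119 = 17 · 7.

Mod 17: 83 ≡ 15; by Fermat, exponent reduces to 132 mod 16 = 4; 15^4 ≡ 16 (mod 17).
Mod 7: 83 ≡ 6; since 6 | 132, by Fermat 6^132 ≡ 1 (mod 7).
Combine by CRT: x ≡ 16 (mod 17), x ≡ 1 (mod 7) ⇒ x ≡ 50 (mod 119).

50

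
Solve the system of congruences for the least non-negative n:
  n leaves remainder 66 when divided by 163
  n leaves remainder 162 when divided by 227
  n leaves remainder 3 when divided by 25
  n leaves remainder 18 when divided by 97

77942428

The moduli are pairwise coprime; M = 163·227·25·97 = 89727425.
M/163 = 550475; 550475 ≡ 24 (mod 163); 24·34 ≡ 1, so inverse 34.
M/227 = 395275; 395275 ≡ 68 (mod 227); 68·217 ≡ 1, so inverse 217.
M/25 = 3589097; 3589097 ≡ 22 (mod 25); 22·8 ≡ 1, so inverse 8.
M/97 = 925025; 925025 ≡ 33 (mod 97); 33·50 ≡ 1, so inverse 50.
n ≡ 66·550475·34 + 162·395275·217 + 3·3589097·8 + 18·925025·50 = 16049424078.
16049424078 mod 89727425 = 77942428.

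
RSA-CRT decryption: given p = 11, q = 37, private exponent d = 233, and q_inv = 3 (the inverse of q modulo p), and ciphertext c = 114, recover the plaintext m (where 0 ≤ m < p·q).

d_p = d mod (p−1) = 233 mod 10 = 3; d_q = d mod (q−1) = 17.
m₁ = c^(d_p) mod p: c ≡ 4 (mod 11), and 4^3 mod 11 = 9.
m₂ = c^(d_q) mod q: c ≡ 3 (mod 37), and 3^17 mod 37 = 25.
h = q_inv·(m₁ − m₂) mod p = 3·(9 − 25) mod 11 = 7.
m = m₂ + h·q = 25 + 7·37 = 284.

284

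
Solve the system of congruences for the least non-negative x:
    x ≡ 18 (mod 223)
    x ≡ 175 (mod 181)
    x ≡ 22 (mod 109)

The moduli are pairwise coprime; N = 223·181·109 = 4399567.
N/223 = 19729; 19729 ≡ 105 (mod 223); 105·17 ≡ 1, so inverse 17.
N/181 = 24307; 24307 ≡ 53 (mod 181); 53·41 ≡ 1, so inverse 41.
N/109 = 40363; 40363 ≡ 33 (mod 109); 33·76 ≡ 1, so inverse 76.
x ≡ 18·19729·17 + 175·24307·41 + 22·40363·76 = 247926735.
247926735 mod 4399567 = 1550983.

1550983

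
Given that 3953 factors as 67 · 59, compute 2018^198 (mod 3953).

Mod 67: 2018 ≡ 8; since 66 | 198, by Fermat 8^198 ≡ 1 (mod 67).
Mod 59: 2018 ≡ 12; by Fermat, exponent reduces to 198 mod 58 = 24; 12^24 ≡ 57 (mod 59).
Combine by CRT: x ≡ 1 (mod 67), x ≡ 57 (mod 59) ⇒ x ≡ 470 (mod 3953).

470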